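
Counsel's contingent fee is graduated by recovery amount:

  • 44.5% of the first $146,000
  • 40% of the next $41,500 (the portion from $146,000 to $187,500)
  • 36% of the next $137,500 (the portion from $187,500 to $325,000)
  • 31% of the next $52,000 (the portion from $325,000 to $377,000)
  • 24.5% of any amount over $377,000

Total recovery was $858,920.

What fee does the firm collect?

$265,260.40

First $146,000 at 44.5% = $64,970.00
Next $41,500 at 40% = $16,600.00
Next $137,500 at 36% = $49,500.00
Next $52,000 at 31% = $16,120.00
Remaining $481,920 at 24.5% = $118,070.40
Fee: $64,970.00 + $16,600.00 + $49,500.00 + $16,120.00 + $118,070.40 = $265,260.40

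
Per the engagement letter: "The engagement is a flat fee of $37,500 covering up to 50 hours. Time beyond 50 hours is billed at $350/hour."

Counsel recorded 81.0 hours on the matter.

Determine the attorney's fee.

$48,350.00

Flat fee: $37,500.00
Excess hours: 81.0 − 50 = 31.0
Overrun: 31.0 × $350 = $10,850.00
Total: $37,500.00 + $10,850.00 = $48,350.00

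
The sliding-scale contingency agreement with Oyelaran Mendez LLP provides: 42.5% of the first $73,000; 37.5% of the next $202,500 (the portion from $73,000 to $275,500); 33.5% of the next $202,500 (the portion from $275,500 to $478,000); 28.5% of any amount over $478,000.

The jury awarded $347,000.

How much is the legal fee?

$130,915.00

First $73,000 at 42.5% = $31,025.00
Next $202,500 at 37.5% = $75,937.50
Remaining $71,500 at 33.5% = $23,952.50
Fee: $31,025.00 + $75,937.50 + $23,952.50 = $130,915.00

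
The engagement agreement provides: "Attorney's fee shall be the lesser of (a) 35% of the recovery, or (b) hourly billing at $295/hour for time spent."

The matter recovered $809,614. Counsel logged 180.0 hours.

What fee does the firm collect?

$53,100.00

(a) 35% of $809,614 = $283,364.90
(b) 180.0 × $295 = $53,100.00
The lesser is (b): $53,100.00.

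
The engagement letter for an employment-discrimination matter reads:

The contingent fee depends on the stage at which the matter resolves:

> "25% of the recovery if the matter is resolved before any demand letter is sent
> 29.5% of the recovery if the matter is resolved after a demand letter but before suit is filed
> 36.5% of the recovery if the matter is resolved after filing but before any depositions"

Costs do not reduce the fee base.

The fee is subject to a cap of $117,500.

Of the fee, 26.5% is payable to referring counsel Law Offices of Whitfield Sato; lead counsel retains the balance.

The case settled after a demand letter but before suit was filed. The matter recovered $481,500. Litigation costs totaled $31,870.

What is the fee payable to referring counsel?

$31,137.50

Fee base is the gross recovery, $481,500; costs are reimbursed separately.
The matter settled after a demand letter but before suit was filed, so the 29.5% rate applies.
$481,500 × 29.5% = $142,042.50
$142,042.50 exceeds the $117,500 cap, so the fee is capped at $117,500.00.
Referral share: 26.5% of $117,500.00 = $31,137.50; lead counsel retains $117,500.00 − $31,137.50 = $86,362.50.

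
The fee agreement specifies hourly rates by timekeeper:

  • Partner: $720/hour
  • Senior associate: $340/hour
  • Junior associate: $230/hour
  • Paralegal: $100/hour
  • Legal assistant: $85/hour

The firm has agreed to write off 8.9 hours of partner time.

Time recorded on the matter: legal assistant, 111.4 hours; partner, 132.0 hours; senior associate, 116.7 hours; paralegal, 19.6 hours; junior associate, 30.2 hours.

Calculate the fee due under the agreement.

Partner: 132.0 × $720 = $95,040.00
Senior associate: 116.7 × $340 = $39,678.00
Junior associate: 30.2 × $230 = $6,946.00
Paralegal: 19.6 × $100 = $1,960.00
Legal assistant: 111.4 × $85 = $9,469.00
Subtotal: $153,093.00
Write-off: 8.9 × $720 = $6,408.00
Total: $153,093.00 − $6,408.00 = $146,685.00

$146,685.00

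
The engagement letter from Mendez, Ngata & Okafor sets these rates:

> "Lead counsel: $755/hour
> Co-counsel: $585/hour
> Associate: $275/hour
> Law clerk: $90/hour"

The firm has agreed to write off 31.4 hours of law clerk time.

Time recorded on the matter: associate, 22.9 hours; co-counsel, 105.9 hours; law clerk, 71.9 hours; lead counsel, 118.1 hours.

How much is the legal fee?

$161,059.50

Lead counsel: 118.1 × $755 = $89,165.50
Co-counsel: 105.9 × $585 = $61,951.50
Associate: 22.9 × $275 = $6,297.50
Law clerk: 71.9 × $90 = $6,471.00
Subtotal: $163,885.50
Write-off: 31.4 × $90 = $2,826.00
Total: $163,885.50 − $2,826.00 = $161,059.50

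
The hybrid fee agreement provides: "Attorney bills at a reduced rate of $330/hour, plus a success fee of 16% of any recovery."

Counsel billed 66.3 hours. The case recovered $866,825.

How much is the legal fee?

Hourly: 66.3 × $330 = $21,879.00
Success fee: 16% of $866,825 = $138,692.00
Total: $21,879.00 + $138,692.00 = $160,571.00

$160,571.00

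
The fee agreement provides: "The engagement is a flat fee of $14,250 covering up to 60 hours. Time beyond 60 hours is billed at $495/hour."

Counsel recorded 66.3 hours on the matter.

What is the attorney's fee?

$17,368.50

Flat fee: $14,250.00
Excess hours: 66.3 − 60 = 6.3
Overrun: 6.3 × $495 = $3,118.50
Total: $14,250.00 + $3,118.50 = $17,368.50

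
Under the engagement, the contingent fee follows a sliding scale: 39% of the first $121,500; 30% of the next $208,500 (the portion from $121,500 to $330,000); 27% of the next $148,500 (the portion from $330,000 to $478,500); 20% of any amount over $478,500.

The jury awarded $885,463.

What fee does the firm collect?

$231,422.60

First $121,500 at 39% = $47,385.00
Next $208,500 at 30% = $62,550.00
Next $148,500 at 27% = $40,095.00
Remaining $406,963 at 20% = $81,392.60
Fee: $47,385.00 + $62,550.00 + $40,095.00 + $81,392.60 = $231,422.60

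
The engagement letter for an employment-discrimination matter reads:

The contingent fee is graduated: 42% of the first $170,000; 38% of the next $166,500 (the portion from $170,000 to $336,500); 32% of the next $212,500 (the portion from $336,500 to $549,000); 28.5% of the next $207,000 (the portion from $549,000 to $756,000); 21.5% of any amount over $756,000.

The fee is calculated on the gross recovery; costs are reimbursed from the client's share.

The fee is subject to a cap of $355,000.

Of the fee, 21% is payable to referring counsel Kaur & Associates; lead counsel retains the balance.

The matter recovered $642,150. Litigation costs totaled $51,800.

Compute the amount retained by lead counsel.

$181,082.02

Fee base is the gross recovery, $642,150; costs are reimbursed separately.
First $170,000 at 42% = $71,400.00
Next $166,500 at 38% = $63,270.00
Next $212,500 at 32% = $68,000.00
Remaining $93,150 at 28.5% = $26,547.75
Fee: $71,400.00 + $63,270.00 + $68,000.00 + $26,547.75 = $229,217.75
$229,217.75 is under the $355,000 cap.
Referral share: 21% of $229,217.75 = $48,135.73; lead counsel retains $229,217.75 − $48,135.73 = $181,082.02.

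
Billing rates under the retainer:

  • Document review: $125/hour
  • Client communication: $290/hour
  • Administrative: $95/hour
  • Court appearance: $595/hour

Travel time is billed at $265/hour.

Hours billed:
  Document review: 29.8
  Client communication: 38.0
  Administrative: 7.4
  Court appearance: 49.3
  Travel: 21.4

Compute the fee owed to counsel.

Document review: 29.8 × $125 = $3,725.00
Client communication: 38.0 × $290 = $11,020.00
Administrative: 7.4 × $95 = $703.00
Court appearance: 49.3 × $595 = $29,333.50
Subtotal: $3,725.00 + $11,020.00 + $703.00 + $29,333.50 = $44,781.50
Travel: 21.4 × $265 = $5,671.00
Total: $44,781.50 + $5,671.00 = $50,452.50

$50,452.50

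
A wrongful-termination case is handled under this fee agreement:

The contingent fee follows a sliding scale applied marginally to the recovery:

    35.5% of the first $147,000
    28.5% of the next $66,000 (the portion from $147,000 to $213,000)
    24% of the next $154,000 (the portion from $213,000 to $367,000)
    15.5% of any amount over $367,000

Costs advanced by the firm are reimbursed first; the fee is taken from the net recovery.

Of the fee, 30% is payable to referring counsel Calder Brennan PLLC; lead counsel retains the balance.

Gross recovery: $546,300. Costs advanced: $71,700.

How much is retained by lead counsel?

Fee base (net of costs): $546,300 − $71,700 = $474,600
First $147,000 at 35.5% = $52,185.00
Next $66,000 at 28.5% = $18,810.00
Next $154,000 at 24% = $36,960.00
Remaining $107,600 at 15.5% = $16,678.00
Fee: $52,185.00 + $18,810.00 + $36,960.00 + $16,678.00 = $124,633.00
Referral share: 30% of $124,633.00 = $37,389.90; lead counsel retains $124,633.00 − $37,389.90 = $87,243.10.

$87,243.10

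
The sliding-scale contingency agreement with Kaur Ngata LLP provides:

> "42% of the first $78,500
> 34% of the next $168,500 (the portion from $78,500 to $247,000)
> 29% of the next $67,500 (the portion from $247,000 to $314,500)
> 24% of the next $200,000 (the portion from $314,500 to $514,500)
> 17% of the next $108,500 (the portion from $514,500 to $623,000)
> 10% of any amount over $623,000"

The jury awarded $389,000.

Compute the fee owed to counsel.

$127,715.00

First $78,500 at 42% = $32,970.00
Next $168,500 at 34% = $57,290.00
Next $67,500 at 29% = $19,575.00
Remaining $74,500 at 24% = $17,880.00
Fee: $32,970.00 + $57,290.00 + $19,575.00 + $17,880.00 = $127,715.00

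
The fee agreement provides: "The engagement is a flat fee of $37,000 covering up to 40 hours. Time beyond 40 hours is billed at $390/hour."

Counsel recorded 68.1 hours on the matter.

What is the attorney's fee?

$47,959.00

Flat fee: $37,000.00
Excess hours: 68.1 − 40 = 28.1
Overrun: 28.1 × $390 = $10,959.00
Total: $37,000.00 + $10,959.00 = $47,959.00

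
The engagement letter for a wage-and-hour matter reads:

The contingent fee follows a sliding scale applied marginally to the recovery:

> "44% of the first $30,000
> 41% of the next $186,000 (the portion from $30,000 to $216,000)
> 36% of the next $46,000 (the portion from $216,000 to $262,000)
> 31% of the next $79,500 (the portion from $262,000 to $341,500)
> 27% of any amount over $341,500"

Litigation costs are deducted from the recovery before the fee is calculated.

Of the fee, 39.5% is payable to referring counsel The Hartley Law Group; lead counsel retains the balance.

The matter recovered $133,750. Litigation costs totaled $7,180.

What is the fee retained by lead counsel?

Fee base (net of costs): $133,750 − $7,180 = $126,570
First $30,000 at 44% = $13,200.00
Remaining $96,570 at 41% = $39,593.70
Fee: $13,200.00 + $39,593.70 = $52,793.70
Referral share: 39.5% of $52,793.70 = $20,853.51; lead counsel retains $52,793.70 − $20,853.51 = $31,940.19.

$31,940.19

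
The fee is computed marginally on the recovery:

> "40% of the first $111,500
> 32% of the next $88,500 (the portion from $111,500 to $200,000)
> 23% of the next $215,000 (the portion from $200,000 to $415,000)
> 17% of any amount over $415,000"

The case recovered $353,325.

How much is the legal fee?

$108,184.75

First $111,500 at 40% = $44,600.00
Next $88,500 at 32% = $28,320.00
Remaining $153,325 at 23% = $35,264.75
Fee: $44,600.00 + $28,320.00 + $35,264.75 = $108,184.75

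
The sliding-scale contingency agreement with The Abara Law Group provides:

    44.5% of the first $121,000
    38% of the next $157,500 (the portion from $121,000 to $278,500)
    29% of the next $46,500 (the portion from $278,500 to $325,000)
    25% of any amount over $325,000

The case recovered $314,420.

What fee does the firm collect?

$124,111.80

First $121,000 at 44.5% = $53,845.00
Next $157,500 at 38% = $59,850.00
Remaining $35,920 at 29% = $10,416.80
Fee: $53,845.00 + $59,850.00 + $10,416.80 = $124,111.80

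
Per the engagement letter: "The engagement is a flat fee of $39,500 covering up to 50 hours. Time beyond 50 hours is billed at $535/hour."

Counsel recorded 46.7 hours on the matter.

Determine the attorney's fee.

$39,500.00

46.7 hours is within the 50-hour scope; only the flat fee applies.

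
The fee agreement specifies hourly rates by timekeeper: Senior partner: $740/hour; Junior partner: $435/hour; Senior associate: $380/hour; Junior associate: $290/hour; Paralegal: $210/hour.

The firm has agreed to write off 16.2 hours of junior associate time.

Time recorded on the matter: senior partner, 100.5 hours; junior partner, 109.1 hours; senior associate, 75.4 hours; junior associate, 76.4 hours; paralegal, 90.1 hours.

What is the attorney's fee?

Senior partner: 100.5 × $740 = $74,370.00
Junior partner: 109.1 × $435 = $47,458.50
Senior associate: 75.4 × $380 = $28,652.00
Junior associate: 76.4 × $290 = $22,156.00
Paralegal: 90.1 × $210 = $18,921.00
Subtotal: $191,557.50
Write-off: 16.2 × $290 = $4,698.00
Total: $191,557.50 − $4,698.00 = $186,859.50

$186,859.50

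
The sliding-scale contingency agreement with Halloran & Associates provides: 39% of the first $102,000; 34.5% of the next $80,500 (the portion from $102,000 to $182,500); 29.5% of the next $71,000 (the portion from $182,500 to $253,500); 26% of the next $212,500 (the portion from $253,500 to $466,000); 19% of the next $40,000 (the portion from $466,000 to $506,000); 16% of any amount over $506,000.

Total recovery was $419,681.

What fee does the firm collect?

$131,704.56

First $102,000 at 39% = $39,780.00
Next $80,500 at 34.5% = $27,772.50
Next $71,000 at 29.5% = $20,945.00
Remaining $166,181 at 26% = $43,207.06
Fee: $39,780.00 + $27,772.50 + $20,945.00 + $43,207.06 = $131,704.56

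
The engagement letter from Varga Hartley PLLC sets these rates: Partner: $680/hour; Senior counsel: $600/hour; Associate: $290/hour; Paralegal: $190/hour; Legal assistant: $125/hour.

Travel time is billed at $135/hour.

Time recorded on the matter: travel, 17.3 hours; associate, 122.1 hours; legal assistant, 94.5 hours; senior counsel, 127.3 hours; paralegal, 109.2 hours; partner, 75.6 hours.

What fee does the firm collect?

$198,093.00

Partner: 75.6 × $680 = $51,408.00
Senior counsel: 127.3 × $600 = $76,380.00
Associate: 122.1 × $290 = $35,409.00
Paralegal: 109.2 × $190 = $20,748.00
Legal assistant: 94.5 × $125 = $11,812.50
Subtotal: $51,408.00 + $76,380.00 + $35,409.00 + $20,748.00 + $11,812.50 = $195,757.50
Travel: 17.3 × $135 = $2,335.50
Total: $195,757.50 + $2,335.50 = $198,093.00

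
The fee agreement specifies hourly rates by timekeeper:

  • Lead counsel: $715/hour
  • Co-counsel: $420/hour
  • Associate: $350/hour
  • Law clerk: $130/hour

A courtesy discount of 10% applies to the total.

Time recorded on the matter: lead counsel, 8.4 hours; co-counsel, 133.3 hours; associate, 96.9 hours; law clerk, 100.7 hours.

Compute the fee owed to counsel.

$98,098.20

Lead counsel: 8.4 × $715 = $6,006.00
Co-counsel: 133.3 × $420 = $55,986.00
Associate: 96.9 × $350 = $33,915.00
Law clerk: 100.7 × $130 = $13,091.00
Subtotal: $108,998.00
Less 10% discount: −$10,899.80
Total: $108,998.00 − $10,899.80 = $98,098.20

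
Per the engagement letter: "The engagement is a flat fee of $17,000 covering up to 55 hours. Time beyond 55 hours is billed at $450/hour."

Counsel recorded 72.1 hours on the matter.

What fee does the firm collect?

Flat fee: $17,000.00
Excess hours: 72.1 − 55 = 17.1
Overrun: 17.1 × $450 = $7,695.00
Total: $17,000.00 + $7,695.00 = $24,695.00

$24,695.00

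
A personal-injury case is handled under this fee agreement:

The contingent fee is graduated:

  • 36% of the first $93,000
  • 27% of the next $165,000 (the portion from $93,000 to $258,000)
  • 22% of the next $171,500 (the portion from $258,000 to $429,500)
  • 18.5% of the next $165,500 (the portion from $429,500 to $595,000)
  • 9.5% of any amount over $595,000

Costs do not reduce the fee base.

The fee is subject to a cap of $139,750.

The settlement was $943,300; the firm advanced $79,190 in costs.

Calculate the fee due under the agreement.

$139,750.00

Fee base is the gross recovery, $943,300; costs are reimbursed separately.
First $93,000 at 36% = $33,480.00
Next $165,000 at 27% = $44,550.00
Next $171,500 at 22% = $37,730.00
Next $165,500 at 18.5% = $30,617.50
Remaining $348,300 at 9.5% = $33,088.50
Fee: $33,480.00 + $44,550.00 + $37,730.00 + $30,617.50 + $33,088.50 = $179,466.00
$179,466.00 exceeds the $139,750 cap, so the fee is capped at $139,750.00.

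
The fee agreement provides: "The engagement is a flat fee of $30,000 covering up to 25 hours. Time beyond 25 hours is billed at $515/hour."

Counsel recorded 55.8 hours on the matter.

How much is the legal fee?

Flat fee: $30,000.00
Excess hours: 55.8 − 25 = 30.8
Overrun: 30.8 × $515 = $15,862.00
Total: $30,000.00 + $15,862.00 = $45,862.00

$45,862.00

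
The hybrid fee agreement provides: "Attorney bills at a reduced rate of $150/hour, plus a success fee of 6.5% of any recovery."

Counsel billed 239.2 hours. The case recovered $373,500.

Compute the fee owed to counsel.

Hourly: 239.2 × $150 = $35,880.00
Success fee: 6.5% of $373,500 = $24,277.50
Total: $35,880.00 + $24,277.50 = $60,157.50

$60,157.50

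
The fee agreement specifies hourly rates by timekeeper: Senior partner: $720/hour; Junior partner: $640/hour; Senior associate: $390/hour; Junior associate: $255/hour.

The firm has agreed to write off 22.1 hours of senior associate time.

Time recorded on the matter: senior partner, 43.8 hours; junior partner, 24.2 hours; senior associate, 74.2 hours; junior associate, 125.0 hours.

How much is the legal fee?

Senior partner: 43.8 × $720 = $31,536.00
Junior partner: 24.2 × $640 = $15,488.00
Senior associate: 74.2 × $390 = $28,938.00
Junior associate: 125.0 × $255 = $31,875.00
Subtotal: $107,837.00
Write-off: 22.1 × $390 = $8,619.00
Total: $107,837.00 − $8,619.00 = $99,218.00

$99,218.00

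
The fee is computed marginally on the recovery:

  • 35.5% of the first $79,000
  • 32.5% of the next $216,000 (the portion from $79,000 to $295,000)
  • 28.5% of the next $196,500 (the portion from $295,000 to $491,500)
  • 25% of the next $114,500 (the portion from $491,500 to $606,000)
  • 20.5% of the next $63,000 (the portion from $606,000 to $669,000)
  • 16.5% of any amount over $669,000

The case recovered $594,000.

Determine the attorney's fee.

$179,872.50

First $79,000 at 35.5% = $28,045.00
Next $216,000 at 32.5% = $70,200.00
Next $196,500 at 28.5% = $56,002.50
Remaining $102,500 at 25% = $25,625.00
Fee: $28,045.00 + $70,200.00 + $56,002.50 + $25,625.00 = $179,872.50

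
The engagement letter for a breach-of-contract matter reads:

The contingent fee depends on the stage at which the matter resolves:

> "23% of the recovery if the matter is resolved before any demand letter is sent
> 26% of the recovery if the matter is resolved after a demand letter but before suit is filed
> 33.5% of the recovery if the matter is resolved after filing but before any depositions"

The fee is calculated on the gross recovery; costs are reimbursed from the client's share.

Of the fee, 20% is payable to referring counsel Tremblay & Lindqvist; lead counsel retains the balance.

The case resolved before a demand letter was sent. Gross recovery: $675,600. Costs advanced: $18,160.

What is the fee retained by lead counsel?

Fee base is the gross recovery, $675,600; costs are reimbursed separately.
The matter resolved before a demand letter was sent, so the 23% rate applies.
$675,600 × 23% = $155,388.00
Referral share: 20% of $155,388.00 = $31,077.60; lead counsel retains $155,388.00 − $31,077.60 = $124,310.40.

$124,310.40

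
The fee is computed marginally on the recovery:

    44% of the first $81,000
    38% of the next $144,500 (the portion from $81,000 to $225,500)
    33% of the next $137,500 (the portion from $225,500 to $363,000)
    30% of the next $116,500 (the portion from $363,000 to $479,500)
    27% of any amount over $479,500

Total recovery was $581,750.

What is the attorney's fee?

First $81,000 at 44% = $35,640.00
Next $144,500 at 38% = $54,910.00
Next $137,500 at 33% = $45,375.00
Next $116,500 at 30% = $34,950.00
Remaining $102,250 at 27% = $27,607.50
Fee: $35,640.00 + $54,910.00 + $45,375.00 + $34,950.00 + $27,607.50 = $198,482.50

$198,482.50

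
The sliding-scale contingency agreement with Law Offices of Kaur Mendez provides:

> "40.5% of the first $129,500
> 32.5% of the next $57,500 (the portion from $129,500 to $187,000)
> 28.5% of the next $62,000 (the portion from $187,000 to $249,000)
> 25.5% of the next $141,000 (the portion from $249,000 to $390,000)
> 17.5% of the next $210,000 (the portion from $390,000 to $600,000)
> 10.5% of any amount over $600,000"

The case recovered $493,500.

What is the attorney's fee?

First $129,500 at 40.5% = $52,447.50
Next $57,500 at 32.5% = $18,687.50
Next $62,000 at 28.5% = $17,670.00
Next $141,000 at 25.5% = $35,955.00
Remaining $103,500 at 17.5% = $18,112.50
Fee: $52,447.50 + $18,687.50 + $17,670.00 + $35,955.00 + $18,112.50 = $142,872.50

$142,872.50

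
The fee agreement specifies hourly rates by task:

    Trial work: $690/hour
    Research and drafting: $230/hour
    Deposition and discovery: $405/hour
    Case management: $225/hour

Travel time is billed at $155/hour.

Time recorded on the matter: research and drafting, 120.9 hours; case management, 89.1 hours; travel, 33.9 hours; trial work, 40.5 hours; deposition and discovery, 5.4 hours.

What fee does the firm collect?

Trial work: 40.5 × $690 = $27,945.00
Research and drafting: 120.9 × $230 = $27,807.00
Deposition and discovery: 5.4 × $405 = $2,187.00
Case management: 89.1 × $225 = $20,047.50
Subtotal: $27,945.00 + $27,807.00 + $2,187.00 + $20,047.50 = $77,986.50
Travel: 33.9 × $155 = $5,254.50
Total: $77,986.50 + $5,254.50 = $83,241.00

$83,241.00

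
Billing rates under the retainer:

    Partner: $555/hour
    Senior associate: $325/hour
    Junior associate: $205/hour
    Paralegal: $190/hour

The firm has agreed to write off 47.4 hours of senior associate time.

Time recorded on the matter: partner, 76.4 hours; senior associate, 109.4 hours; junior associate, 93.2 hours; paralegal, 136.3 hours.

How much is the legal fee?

Partner: 76.4 × $555 = $42,402.00
Senior associate: 109.4 × $325 = $35,555.00
Junior associate: 93.2 × $205 = $19,106.00
Paralegal: 136.3 × $190 = $25,897.00
Subtotal: $122,960.00
Write-off: 47.4 × $325 = $15,405.00
Total: $122,960.00 − $15,405.00 = $107,555.00

$107,555.00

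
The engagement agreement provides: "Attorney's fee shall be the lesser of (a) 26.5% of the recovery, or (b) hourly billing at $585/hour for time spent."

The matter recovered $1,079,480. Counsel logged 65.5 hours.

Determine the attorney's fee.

(a) 26.5% of $1,079,480 = $286,062.20
(b) 65.5 × $585 = $38,317.50
The lesser is (b): $38,317.50.

$38,317.50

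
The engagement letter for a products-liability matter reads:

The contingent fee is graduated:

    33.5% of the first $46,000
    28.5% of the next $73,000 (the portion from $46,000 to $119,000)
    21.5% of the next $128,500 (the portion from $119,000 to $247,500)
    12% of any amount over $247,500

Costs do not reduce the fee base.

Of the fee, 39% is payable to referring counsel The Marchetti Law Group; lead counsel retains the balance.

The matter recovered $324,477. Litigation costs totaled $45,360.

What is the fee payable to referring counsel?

Fee base is the gross recovery, $324,477; costs are reimbursed separately.
First $46,000 at 33.5% = $15,410.00
Next $73,000 at 28.5% = $20,805.00
Next $128,500 at 21.5% = $27,627.50
Remaining $76,977 at 12% = $9,237.24
Fee: $15,410.00 + $20,805.00 + $27,627.50 + $9,237.24 = $73,079.74
Referral share: 39% of $73,079.74 = $28,501.10; lead counsel retains $73,079.74 − $28,501.10 = $44,578.64.

$28,501.10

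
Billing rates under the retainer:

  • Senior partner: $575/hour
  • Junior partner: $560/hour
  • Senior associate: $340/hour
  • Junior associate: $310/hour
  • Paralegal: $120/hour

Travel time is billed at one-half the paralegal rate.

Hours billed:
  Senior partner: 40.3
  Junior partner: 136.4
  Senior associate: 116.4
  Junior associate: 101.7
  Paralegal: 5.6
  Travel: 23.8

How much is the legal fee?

$172,759.50

Senior partner: 40.3 × $575 = $23,172.50
Junior partner: 136.4 × $560 = $76,384.00
Senior associate: 116.4 × $340 = $39,576.00
Junior associate: 101.7 × $310 = $31,527.00
Paralegal: 5.6 × $120 = $672.00
Subtotal: $23,172.50 + $76,384.00 + $39,576.00 + $31,527.00 + $672.00 = $171,331.50
Travel: 23.8 × ($120 ÷ 2) = 23.8 × $60.00 = $1,428.00
Total: $171,331.50 + $1,428.00 = $172,759.50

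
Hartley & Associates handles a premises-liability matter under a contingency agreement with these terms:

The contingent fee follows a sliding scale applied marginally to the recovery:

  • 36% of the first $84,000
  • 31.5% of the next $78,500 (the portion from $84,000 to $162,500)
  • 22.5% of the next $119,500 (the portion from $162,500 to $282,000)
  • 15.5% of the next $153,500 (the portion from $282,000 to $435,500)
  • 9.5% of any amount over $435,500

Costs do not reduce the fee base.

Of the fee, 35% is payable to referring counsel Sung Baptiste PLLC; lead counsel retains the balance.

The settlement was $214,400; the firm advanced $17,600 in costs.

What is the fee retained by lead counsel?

Fee base is the gross recovery, $214,400; costs are reimbursed separately.
First $84,000 at 36% = $30,240.00
Next $78,500 at 31.5% = $24,727.50
Remaining $51,900 at 22.5% = $11,677.50
Fee: $30,240.00 + $24,727.50 + $11,677.50 = $66,645.00
Referral share: 35% of $66,645.00 = $23,325.75; lead counsel retains $66,645.00 − $23,325.75 = $43,319.25.

$43,319.25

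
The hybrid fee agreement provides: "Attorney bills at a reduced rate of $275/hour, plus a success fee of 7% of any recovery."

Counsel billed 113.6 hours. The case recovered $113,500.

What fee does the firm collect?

Hourly: 113.6 × $275 = $31,240.00
Success fee: 7% of $113,500 = $7,945.00
Total: $31,240.00 + $7,945.00 = $39,185.00

$39,185.00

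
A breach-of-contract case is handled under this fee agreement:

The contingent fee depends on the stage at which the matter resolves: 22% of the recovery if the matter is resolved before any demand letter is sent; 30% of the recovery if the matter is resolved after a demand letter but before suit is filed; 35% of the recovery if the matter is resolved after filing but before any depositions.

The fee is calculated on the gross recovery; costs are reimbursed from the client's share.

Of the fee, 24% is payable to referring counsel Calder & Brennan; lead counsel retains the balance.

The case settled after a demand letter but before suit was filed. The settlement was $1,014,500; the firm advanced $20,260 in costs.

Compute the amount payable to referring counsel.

$73,044.00

Fee base is the gross recovery, $1,014,500; costs are reimbursed separately.
The matter settled after a demand letter but before suit was filed, so the 30% rate applies.
$1,014,500 × 30% = $304,350.00
Referral share: 24% of $304,350.00 = $73,044.00; lead counsel retains $304,350.00 − $73,044.00 = $231,306.00.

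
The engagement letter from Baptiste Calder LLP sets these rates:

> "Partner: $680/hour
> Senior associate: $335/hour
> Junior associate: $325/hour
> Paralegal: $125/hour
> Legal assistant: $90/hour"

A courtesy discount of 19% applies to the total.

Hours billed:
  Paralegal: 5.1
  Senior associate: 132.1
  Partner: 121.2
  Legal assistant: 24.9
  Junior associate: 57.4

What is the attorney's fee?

Partner: 121.2 × $680 = $82,416.00
Senior associate: 132.1 × $335 = $44,253.50
Junior associate: 57.4 × $325 = $18,655.00
Paralegal: 5.1 × $125 = $637.50
Legal assistant: 24.9 × $90 = $2,241.00
Subtotal: $148,203.00
Less 19% discount: −$28,158.57
Total: $148,203.00 − $28,158.57 = $120,044.43

$120,044.43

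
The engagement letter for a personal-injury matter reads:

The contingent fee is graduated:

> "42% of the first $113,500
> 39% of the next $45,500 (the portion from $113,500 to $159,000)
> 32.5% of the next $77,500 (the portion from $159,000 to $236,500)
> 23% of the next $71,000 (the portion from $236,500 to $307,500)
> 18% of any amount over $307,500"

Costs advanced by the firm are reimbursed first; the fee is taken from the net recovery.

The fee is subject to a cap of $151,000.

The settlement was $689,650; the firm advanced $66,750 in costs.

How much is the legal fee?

Fee base (net of costs): $689,650 − $66,750 = $622,900
First $113,500 at 42% = $47,670.00
Next $45,500 at 39% = $17,745.00
Next $77,500 at 32.5% = $25,187.50
Next $71,000 at 23% = $16,330.00
Remaining $315,400 at 18% = $56,772.00
Fee: $47,670.00 + $17,745.00 + $25,187.50 + $16,330.00 + $56,772.00 = $163,704.50
$163,704.50 exceeds the $151,000 cap, so the fee is capped at $151,000.00.

$151,000.00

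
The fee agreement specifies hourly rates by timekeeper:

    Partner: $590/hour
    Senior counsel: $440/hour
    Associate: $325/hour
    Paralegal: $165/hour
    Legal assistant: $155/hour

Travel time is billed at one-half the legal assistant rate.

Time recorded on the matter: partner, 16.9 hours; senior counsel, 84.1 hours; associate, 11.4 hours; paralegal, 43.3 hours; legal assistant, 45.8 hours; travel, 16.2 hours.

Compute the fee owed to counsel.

Partner: 16.9 × $590 = $9,971.00
Senior counsel: 84.1 × $440 = $37,004.00
Associate: 11.4 × $325 = $3,705.00
Paralegal: 43.3 × $165 = $7,144.50
Legal assistant: 45.8 × $155 = $7,099.00
Subtotal: $9,971.00 + $37,004.00 + $3,705.00 + $7,144.50 + $7,099.00 = $64,923.50
Travel: 16.2 × ($155 ÷ 2) = 16.2 × $77.50 = $1,255.50
Total: $64,923.50 + $1,255.50 = $66,179.00

$66,179.00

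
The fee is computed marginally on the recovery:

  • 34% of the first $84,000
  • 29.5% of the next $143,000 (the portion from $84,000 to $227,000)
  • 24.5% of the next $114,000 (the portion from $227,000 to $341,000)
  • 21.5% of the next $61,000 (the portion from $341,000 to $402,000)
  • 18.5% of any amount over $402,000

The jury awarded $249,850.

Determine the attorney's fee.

$76,343.25

First $84,000 at 34% = $28,560.00
Next $143,000 at 29.5% = $42,185.00
Remaining $22,850 at 24.5% = $5,598.25
Fee: $28,560.00 + $42,185.00 + $5,598.25 = $76,343.25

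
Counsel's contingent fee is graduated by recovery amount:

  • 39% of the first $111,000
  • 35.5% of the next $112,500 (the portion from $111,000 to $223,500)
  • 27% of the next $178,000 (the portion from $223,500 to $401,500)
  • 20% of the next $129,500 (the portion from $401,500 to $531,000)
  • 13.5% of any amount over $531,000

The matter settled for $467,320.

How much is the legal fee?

$144,451.50

First $111,000 at 39% = $43,290.00
Next $112,500 at 35.5% = $39,937.50
Next $178,000 at 27% = $48,060.00
Remaining $65,820 at 20% = $13,164.00
Fee: $43,290.00 + $39,937.50 + $48,060.00 + $13,164.00 = $144,451.50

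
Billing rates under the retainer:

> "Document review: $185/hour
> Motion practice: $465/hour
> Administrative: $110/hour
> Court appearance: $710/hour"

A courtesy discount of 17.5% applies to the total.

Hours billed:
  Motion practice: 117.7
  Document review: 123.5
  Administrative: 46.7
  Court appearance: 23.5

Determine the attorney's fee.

$82,005.00

Document review: 123.5 × $185 = $22,847.50
Motion practice: 117.7 × $465 = $54,730.50
Administrative: 46.7 × $110 = $5,137.00
Court appearance: 23.5 × $710 = $16,685.00
Subtotal: $99,400.00
Less 17.5% discount: −$17,395.00
Total: $99,400.00 − $17,395.00 = $82,005.00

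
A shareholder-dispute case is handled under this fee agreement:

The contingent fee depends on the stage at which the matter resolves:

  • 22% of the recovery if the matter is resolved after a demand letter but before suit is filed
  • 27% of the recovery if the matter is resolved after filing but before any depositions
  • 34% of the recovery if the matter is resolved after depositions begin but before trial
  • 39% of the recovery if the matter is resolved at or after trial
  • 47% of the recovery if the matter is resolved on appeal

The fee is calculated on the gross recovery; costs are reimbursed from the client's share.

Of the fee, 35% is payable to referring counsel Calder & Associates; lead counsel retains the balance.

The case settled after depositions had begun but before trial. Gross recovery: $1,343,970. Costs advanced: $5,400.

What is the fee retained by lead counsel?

$297,017.37

Fee base is the gross recovery, $1,343,970; costs are reimbursed separately.
The matter settled after depositions had begun but before trial, so the 34% rate applies.
$1,343,970 × 34% = $456,949.80
Referral share: 35% of $456,949.80 = $159,932.43; lead counsel retains $456,949.80 − $159,932.43 = $297,017.37.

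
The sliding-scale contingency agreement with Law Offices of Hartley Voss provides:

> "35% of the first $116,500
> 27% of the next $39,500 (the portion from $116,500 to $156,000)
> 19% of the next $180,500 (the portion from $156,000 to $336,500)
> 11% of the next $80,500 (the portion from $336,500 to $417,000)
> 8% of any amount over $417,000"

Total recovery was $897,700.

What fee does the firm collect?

$133,046.00

First $116,500 at 35% = $40,775.00
Next $39,500 at 27% = $10,665.00
Next $180,500 at 19% = $34,295.00
Next $80,500 at 11% = $8,855.00
Remaining $480,700 at 8% = $38,456.00
Fee: $40,775.00 + $10,665.00 + $34,295.00 + $8,855.00 + $38,456.00 = $133,046.00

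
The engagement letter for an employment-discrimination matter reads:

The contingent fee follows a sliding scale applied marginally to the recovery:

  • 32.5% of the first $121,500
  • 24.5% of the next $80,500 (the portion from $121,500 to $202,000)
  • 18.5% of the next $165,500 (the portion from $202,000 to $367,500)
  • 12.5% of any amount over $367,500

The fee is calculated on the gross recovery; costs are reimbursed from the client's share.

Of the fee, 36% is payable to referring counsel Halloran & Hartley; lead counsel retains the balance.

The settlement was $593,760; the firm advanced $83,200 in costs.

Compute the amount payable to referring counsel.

$42,519.60

Fee base is the gross recovery, $593,760; costs are reimbursed separately.
First $121,500 at 32.5% = $39,487.50
Next $80,500 at 24.5% = $19,722.50
Next $165,500 at 18.5% = $30,617.50
Remaining $226,260 at 12.5% = $28,282.50
Fee: $39,487.50 + $19,722.50 + $30,617.50 + $28,282.50 = $118,110.00
Referral share: 36% of $118,110.00 = $42,519.60; lead counsel retains $118,110.00 − $42,519.60 = $75,590.40.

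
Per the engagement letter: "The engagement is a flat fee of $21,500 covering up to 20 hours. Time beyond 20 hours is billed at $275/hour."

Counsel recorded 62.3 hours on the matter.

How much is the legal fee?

$33,132.50

Flat fee: $21,500.00
Excess hours: 62.3 − 20 = 42.3
Overrun: 42.3 × $275 = $11,632.50
Total: $21,500.00 + $11,632.50 = $33,132.50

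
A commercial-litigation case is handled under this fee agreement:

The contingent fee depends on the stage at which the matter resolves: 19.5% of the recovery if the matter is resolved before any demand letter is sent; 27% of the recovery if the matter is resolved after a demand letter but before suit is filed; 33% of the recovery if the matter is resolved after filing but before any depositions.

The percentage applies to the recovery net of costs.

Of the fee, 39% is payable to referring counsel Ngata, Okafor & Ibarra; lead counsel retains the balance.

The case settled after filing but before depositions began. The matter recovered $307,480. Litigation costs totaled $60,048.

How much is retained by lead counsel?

$49,808.06

Fee base (net of costs): $307,480 − $60,048 = $247,432
The matter settled after filing but before depositions began, so the 33% rate applies.
$247,432 × 33% = $81,652.56
Referral share: 39% of $81,652.56 = $31,844.50; lead counsel retains $81,652.56 − $31,844.50 = $49,808.06.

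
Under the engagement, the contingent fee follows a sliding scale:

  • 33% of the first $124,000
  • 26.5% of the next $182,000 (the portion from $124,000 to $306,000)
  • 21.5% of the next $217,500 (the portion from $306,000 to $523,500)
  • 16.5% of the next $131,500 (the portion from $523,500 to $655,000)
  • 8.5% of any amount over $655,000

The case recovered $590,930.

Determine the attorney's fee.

First $124,000 at 33% = $40,920.00
Next $182,000 at 26.5% = $48,230.00
Next $217,500 at 21.5% = $46,762.50
Remaining $67,430 at 16.5% = $11,125.95
Fee: $40,920.00 + $48,230.00 + $46,762.50 + $11,125.95 = $147,038.45

$147,038.45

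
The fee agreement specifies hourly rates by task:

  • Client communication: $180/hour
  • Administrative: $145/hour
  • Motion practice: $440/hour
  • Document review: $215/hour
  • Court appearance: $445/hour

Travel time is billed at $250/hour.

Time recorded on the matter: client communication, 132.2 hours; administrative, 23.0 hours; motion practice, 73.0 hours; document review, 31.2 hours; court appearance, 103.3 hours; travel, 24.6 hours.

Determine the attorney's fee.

Client communication: 132.2 × $180 = $23,796.00
Administrative: 23.0 × $145 = $3,335.00
Motion practice: 73.0 × $440 = $32,120.00
Document review: 31.2 × $215 = $6,708.00
Court appearance: 103.3 × $445 = $45,968.50
Subtotal: $23,796.00 + $3,335.00 + $32,120.00 + $6,708.00 + $45,968.50 = $111,927.50
Travel: 24.6 × $250 = $6,150.00
Total: $111,927.50 + $6,150.00 = $118,077.50

$118,077.50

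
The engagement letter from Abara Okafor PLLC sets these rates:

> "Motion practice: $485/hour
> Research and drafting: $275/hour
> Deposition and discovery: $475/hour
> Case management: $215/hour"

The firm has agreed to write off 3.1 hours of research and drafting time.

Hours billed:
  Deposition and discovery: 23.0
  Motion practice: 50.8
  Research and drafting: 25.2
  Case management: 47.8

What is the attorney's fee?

$51,917.50

Motion practice: 50.8 × $485 = $24,638.00
Research and drafting: 25.2 × $275 = $6,930.00
Deposition and discovery: 23.0 × $475 = $10,925.00
Case management: 47.8 × $215 = $10,277.00
Subtotal: $52,770.00
Write-off: 3.1 × $275 = $852.50
Total: $52,770.00 − $852.50 = $51,917.50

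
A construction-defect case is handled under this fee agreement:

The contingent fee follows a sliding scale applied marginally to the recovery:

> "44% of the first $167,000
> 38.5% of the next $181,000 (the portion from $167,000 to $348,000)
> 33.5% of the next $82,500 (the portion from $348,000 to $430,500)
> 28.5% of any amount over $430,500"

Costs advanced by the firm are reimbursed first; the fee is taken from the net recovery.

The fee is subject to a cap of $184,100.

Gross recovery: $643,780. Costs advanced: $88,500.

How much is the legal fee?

Fee base (net of costs): $643,780 − $88,500 = $555,280
First $167,000 at 44% = $73,480.00
Next $181,000 at 38.5% = $69,685.00
Next $82,500 at 33.5% = $27,637.50
Remaining $124,780 at 28.5% = $35,562.30
Fee: $73,480.00 + $69,685.00 + $27,637.50 + $35,562.30 = $206,364.80
$206,364.80 exceeds the $184,100 cap, so the fee is capped at $184,100.00.

$184,100.00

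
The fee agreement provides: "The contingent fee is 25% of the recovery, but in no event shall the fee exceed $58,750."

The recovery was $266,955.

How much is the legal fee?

$58,750.00

25% of $266,955 = $66,738.75
That exceeds the $58,750 cap, so the fee is capped at $58,750.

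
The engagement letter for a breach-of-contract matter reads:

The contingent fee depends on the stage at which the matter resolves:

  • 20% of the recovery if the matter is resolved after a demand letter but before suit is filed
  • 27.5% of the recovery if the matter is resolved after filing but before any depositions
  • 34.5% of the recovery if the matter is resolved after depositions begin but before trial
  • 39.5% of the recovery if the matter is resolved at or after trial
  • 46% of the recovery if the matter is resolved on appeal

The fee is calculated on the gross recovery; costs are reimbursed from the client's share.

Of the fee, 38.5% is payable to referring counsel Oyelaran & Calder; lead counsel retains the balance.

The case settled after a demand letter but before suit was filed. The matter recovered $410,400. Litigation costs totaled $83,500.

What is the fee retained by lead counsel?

$50,479.20

Fee base is the gross recovery, $410,400; costs are reimbursed separately.
The matter settled after a demand letter but before suit was filed, so the 20% rate applies.
$410,400 × 20% = $82,080.00
Referral share: 38.5% of $82,080.00 = $31,600.80; lead counsel retains $82,080.00 − $31,600.80 = $50,479.20.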